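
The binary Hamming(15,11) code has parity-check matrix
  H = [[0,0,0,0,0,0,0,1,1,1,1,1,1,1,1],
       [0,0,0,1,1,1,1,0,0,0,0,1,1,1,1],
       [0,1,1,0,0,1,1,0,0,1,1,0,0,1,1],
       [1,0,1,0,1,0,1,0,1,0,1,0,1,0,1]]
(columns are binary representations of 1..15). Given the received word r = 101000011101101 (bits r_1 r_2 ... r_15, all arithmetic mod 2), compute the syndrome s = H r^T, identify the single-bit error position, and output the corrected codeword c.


s = (0, 1, 1, 1)^T, error position = 7, corrected codeword c = 101000111101101

Compute s = H r^T mod 2 one row at a time:
  s_1 = 1 + 1 + 1 + 0 + 1 + 1 + 0 + 1 = 6 ≡ 0 (mod 2).
  s_2 = 0 + 0 + 0 + 0 + 1 + 1 + 0 + 1 = 3 ≡ 1 (mod 2).
  s_3 = 0 + 1 + 0 + 0 + 1 + 0 + 0 + 1 = 3 ≡ 1 (mod 2).
  s_4 = 1 + 1 + 0 + 0 + 1 + 0 + 1 + 1 = 5 ≡ 1 (mod 2).
s = (0, 1, 1, 1)^T — this equals column 7 of H (binary 0111), so error is at position 7.
Correct: flip bit 7 of r = 101000011101101 to get c = 101000111101101.


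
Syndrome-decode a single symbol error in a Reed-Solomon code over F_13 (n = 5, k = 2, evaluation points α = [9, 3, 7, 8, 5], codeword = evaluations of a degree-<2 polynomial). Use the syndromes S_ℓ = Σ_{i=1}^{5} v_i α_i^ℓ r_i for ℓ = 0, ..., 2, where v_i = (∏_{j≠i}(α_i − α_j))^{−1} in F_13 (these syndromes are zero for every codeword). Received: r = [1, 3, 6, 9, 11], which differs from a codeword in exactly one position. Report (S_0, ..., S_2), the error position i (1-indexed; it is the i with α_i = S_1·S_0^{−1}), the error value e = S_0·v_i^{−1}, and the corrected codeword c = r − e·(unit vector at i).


S = (7, 4, 6), error at position 4, error magnitude e = 12, c = [1, 3, 6, 10, 11].

Step 1: column multipliers v_i = (∏_{j≠i}(α_i − α_j))^{−1} mod 13.
  i = 1 (α = 9): (9−3)(9−7)(9−8)(9−5) = 6·2·1·4 = 48 ≡ 9, so v_1 = 9^{−1} = 3 (mod 13).
  i = 2 (α = 3): (3−9)(3−7)(3−8)(3−5) = (−6)·(−4)·(−5)·(−2) = 240 ≡ 6, so v_2 = 6^{−1} = 11 (mod 13).
  i = 3 (α = 7): (7−9)(7−3)(7−8)(7−5) = (−2)·4·(−1)·2 = 16 ≡ 3, so v_3 = 3^{−1} = 9 (mod 13).
  i = 4 (α = 8): (8−9)(8−3)(8−7)(8−5) = (−1)·5·1·3 = −15 ≡ 11, so v_4 = 11^{−1} = 6 (mod 13).
  i = 5 (α = 5): (5−9)(5−3)(5−7)(5−8) = (−4)·2·(−2)·(−3) = −48 ≡ 4, so v_5 = 4^{−1} = 10 (mod 13).
  v = [3, 11, 9, 6, 10].
Step 2: syndromes of r = [1, 3, 6, 9, 11] (all sums mod 13).
  S_0 = Σ v_i r_i = 3·1 + 11·3 + 9·6 + 6·9 + 10·11 = 254 ≡ 7.
  S_1 = Σ v_i α_i r_i = 3·9·1 + 11·3·3 + 9·7·6 + 6·8·9 + 10·5·11 = 1486 ≡ 4.
  α_i^2 mod 13 = [3, 9, 10, 12, 12].
  S_2 = Σ v_i α_i^2 r_i = 3·3·1 + 11·9·3 + 9·10·6 + 6·12·9 + 10·12·11 = 2814 ≡ 6.
  S = (7, 4, 6) ≠ 0, so r is not a codeword (an error is present).
Step 3: locate the error. For a single error e at position i, S_ℓ = v_i·e·α_i^ℓ, so α_err = S_1/S_0.
  S_0^{−1} = 7^{−1} = 2 (mod 13), so α_err = 4·2 = 8 ≡ 8 = α_4. Error position i = 4.
  Consistency check: S_2/S_1 = 6·10 = 60 ≡ 8 = α_err ✓ (single-error assumption holds).
Step 4: error magnitude e = S_0/v_4 = S_0·∏_{j≠4}(α_4 − α_j) = 7·11 = 77 ≡ 12 (mod 13).
Step 5: correct position 4: c_4 = r_4 − e = 9 − 12 ≡ 10 (mod 13). Hence c = [1, 3, 6, 10, 11].
  Check: interpolating c through the α_i gives m(x) = 4 + 4·x (degree < 2) with m(α_i) = c_i for every i, so c is indeed a codeword.


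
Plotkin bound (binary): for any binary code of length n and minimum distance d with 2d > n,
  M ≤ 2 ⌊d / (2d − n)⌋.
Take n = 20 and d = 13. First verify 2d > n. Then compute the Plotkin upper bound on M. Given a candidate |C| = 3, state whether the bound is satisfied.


Plotkin bound M ≤ 4; given |C| = 3 ≤ bound (satisfied).

Check applicability: 2d = 26, n = 20.
2d − n = 6 > 0, so Plotkin applies.
Compute d/(2d−n) = 13/6 ≈ 2.1667.
⌊d/(2d−n)⌋ = 2.
Plotkin bound: M ≤ 2·2 = 4.
Given |C| = 3, check: satisfied.
This |C| is below the Plotkin bound.


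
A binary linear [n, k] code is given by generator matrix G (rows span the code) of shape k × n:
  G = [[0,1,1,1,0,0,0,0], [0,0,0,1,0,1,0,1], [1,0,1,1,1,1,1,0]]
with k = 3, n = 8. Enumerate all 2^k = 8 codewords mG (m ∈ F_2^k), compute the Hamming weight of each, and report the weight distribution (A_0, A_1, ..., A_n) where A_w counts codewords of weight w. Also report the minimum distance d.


Weight distribution: A_0 = 1, A_3 = 2, A_4 = 1, A_5 = 2, A_6 = 2. Minimum distance d = 3.

Enumerate all 2^3 = 8 messages m ∈ F_2^3.
For each, compute codeword c = mG in F_2^8, then tally its weight.
  m = 000 → c = 00000000, weight = 0.
  m = 100 → c = 01110000, weight = 3.
  m = 010 → c = 00010101, weight = 3.
  m = 110 → c = 01100101, weight = 4.
  m = 001 → c = 10111110, weight = 6.
  m = 101 → c = 11001110, weight = 5.
  m = 011 → c = 10101011, weight = 5.
  m = 111 → c = 11011011, weight = 6.
Tally weights:
  weight 0: 1 codewords.
  weight 3: 2 codewords.
  weight 4: 1 codewords.
  weight 5: 2 codewords.
  weight 6: 2 codewords.
Minimum distance d = smallest w > 0 with A_w > 0 = 3.
Sanity: Σ A_w = 8 = 2^3 = 8 ✓.


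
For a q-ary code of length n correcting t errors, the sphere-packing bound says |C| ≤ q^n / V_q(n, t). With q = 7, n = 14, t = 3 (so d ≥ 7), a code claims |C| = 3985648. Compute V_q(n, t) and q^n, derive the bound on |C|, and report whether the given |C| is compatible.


V_q(n, t) = 81985, q^n = 678223072849, Hamming bound = 8272526, |C| = 3985648 ≤ bound (satisfied).

Step 1: Compute V_q(n, t) = Σ_{j=0}^3 C(n, j) (q−1)^j.
  j = 0: C(14,0)·(6)^0 = 1·1 = 1.
  j = 1: C(14,1)·(6)^1 = 14·6 = 84.
  j = 2: C(14,2)·(6)^2 = 91·36 = 3276.
  j = 3: C(14,3)·(6)^3 = 364·216 = 78624.
  V_q(n, t) = 1 + 84 + 3276 + 78624 = 81985.
Step 2: q^n = 7^14 = 678223072849.
Step 3: Hamming bound ⌊q^n / V_q(n,t)⌋ = ⌊678223072849/81985⌋ = 8272526.
Step 4: Compare |C| = 3985648 to 8272526: satisfied.
The claimed |C| lies below the Hamming bound.


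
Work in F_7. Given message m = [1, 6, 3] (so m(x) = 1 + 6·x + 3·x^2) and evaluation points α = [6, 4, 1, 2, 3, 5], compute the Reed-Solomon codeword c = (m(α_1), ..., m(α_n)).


c = [5, 3, 3, 4, 4, 1]

Message polynomial: m(x) = 1 + 6·x + 3·x^2 (mod 7).
For each evaluation point α_i, compute m(α_i) mod 7:
  α_1 = 6: Horner steps 3 → 3 → 5, so m(6) = 5.
  α_2 = 4: Horner steps 3 → 4 → 3, so m(4) = 3.
  α_3 = 1: Horner steps 3 → 2 → 3, so m(1) = 3.
  α_4 = 2: Horner steps 3 → 5 → 4, so m(2) = 4.
  α_5 = 3: Horner steps 3 → 1 → 4, so m(3) = 4.
  α_6 = 5: Horner steps 3 → 0 → 1, so m(5) = 1.
Codeword c = [5, 3, 3, 4, 4, 1] ∈ F_7^6.


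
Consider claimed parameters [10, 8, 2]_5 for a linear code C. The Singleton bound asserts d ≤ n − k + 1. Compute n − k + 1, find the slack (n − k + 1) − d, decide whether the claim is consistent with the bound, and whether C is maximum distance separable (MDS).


Singleton RHS = n − k + 1 = 3, slack = 1, bound satisfied, not MDS.

Singleton bound: d ≤ n − k + 1.
Here n = 10, k = 8, so n − k + 1 = 3.
Given d = 2, check d ≤ 3: YES.
Slack = (n − k + 1) − d = 1.
The code is NOT MDS (slack = 1 > 0).
Description: the claimed parameters are [10, 8, 2]_5; such a code would be non-MDS.


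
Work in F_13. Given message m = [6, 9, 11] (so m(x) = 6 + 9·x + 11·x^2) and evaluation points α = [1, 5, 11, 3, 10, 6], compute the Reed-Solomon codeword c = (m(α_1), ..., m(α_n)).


c = [0, 1, 6, 2, 0, 1]

Message polynomial: m(x) = 6 + 9·x + 11·x^2 (mod 13).
For each evaluation point α_i, compute m(α_i) mod 13:
  α_1 = 1: Horner steps 11 → 7 → 0, so m(1) = 0.
  α_2 = 5: Horner steps 11 → 12 → 1, so m(5) = 1.
  α_3 = 11: Horner steps 11 → 0 → 6, so m(11) = 6.
  α_4 = 3: Horner steps 11 → 3 → 2, so m(3) = 2.
  α_5 = 10: Horner steps 11 → 2 → 0, so m(10) = 0.
  α_6 = 6: Horner steps 11 → 10 → 1, so m(6) = 1.
Codeword c = [0, 1, 6, 2, 0, 1] ∈ F_13^6.


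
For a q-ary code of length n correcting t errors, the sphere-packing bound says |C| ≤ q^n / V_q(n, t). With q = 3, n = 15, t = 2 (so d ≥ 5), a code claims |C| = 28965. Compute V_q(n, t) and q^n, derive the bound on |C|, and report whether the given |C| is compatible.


V_q(n, t) = 451, q^n = 14348907, Hamming bound = 31815, |C| = 28965 ≤ bound (satisfied).

Step 1: Compute V_q(n, t) = Σ_{j=0}^2 C(n, j) (q−1)^j.
  j = 0: C(15,0)·(2)^0 = 1·1 = 1.
  j = 1: C(15,1)·(2)^1 = 15·2 = 30.
  j = 2: C(15,2)·(2)^2 = 105·4 = 420.
  V_q(n, t) = 1 + 30 + 420 = 451.
Step 2: q^n = 3^15 = 14348907.
Step 3: Hamming bound ⌊q^n / V_q(n,t)⌋ = ⌊14348907/451⌋ = 31815.
Step 4: Compare |C| = 28965 to 31815: satisfied.
The claimed |C| lies below the Hamming bound.


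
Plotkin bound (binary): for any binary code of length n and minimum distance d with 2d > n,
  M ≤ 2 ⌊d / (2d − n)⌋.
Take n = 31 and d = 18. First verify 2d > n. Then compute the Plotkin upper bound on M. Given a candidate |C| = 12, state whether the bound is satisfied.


Plotkin bound M ≤ 6; given |C| = 12 > bound (violated).

Check applicability: 2d = 36, n = 31.
2d − n = 5 > 0, so Plotkin applies.
Compute d/(2d−n) = 18/5 ≈ 3.6000.
⌊d/(2d−n)⌋ = 3.
Plotkin bound: M ≤ 2·3 = 6.
Given |C| = 12, check: VIOLATED.
This |C| is above the Plotkin bound, so no binary code with n = 31, d = 18 and 12 codewords exists.


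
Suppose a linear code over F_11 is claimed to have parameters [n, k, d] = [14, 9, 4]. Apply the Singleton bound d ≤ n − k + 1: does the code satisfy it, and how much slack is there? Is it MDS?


Singleton RHS = n − k + 1 = 6, slack = 2, bound satisfied, not MDS.

Singleton bound: d ≤ n − k + 1.
Here n = 14, k = 9, so n − k + 1 = 6.
Given d = 4, check d ≤ 6: YES.
Slack = (n − k + 1) − d = 2.
The code is NOT MDS (slack = 2 > 0).
Description: the claimed parameters are [14, 9, 4]_11; such a code would be non-MDS.


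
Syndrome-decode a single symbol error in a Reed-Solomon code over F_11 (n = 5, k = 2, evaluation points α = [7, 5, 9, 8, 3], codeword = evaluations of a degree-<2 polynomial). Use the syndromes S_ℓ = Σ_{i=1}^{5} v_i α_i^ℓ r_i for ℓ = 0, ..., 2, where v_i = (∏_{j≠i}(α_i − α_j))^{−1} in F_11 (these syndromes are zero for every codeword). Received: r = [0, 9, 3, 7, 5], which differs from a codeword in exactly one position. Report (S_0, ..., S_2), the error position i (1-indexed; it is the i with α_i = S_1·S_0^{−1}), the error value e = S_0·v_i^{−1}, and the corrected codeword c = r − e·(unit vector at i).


S = (8, 7, 2), error at position 2, error magnitude e = 1, c = [0, 8, 3, 7, 5].

Step 1: column multipliers v_i = (∏_{j≠i}(α_i − α_j))^{−1} mod 11.
  i = 1 (α = 7): (7−5)(7−9)(7−8)(7−3) = 2·(−2)·(−1)·4 = 16 ≡ 5, so v_1 = 5^{−1} = 9 (mod 11).
  i = 2 (α = 5): (5−7)(5−9)(5−8)(5−3) = (−2)·(−4)·(−3)·2 = −48 ≡ 7, so v_2 = 7^{−1} = 8 (mod 11).
  i = 3 (α = 9): (9−7)(9−5)(9−8)(9−3) = 2·4·1·6 = 48 ≡ 4, so v_3 = 4^{−1} = 3 (mod 11).
  i = 4 (α = 8): (8−7)(8−5)(8−9)(8−3) = 1·3·(−1)·5 = −15 ≡ 7, so v_4 = 7^{−1} = 8 (mod 11).
  i = 5 (α = 3): (3−7)(3−5)(3−9)(3−8) = (−4)·(−2)·(−6)·(−5) = 240 ≡ 9, so v_5 = 9^{−1} = 5 (mod 11).
  v = [9, 8, 3, 8, 5].
Step 2: syndromes of r = [0, 9, 3, 7, 5] (all sums mod 11).
  S_0 = Σ v_i r_i = 9·0 + 8·9 + 3·3 + 8·7 + 5·5 = 162 ≡ 8.
  S_1 = Σ v_i α_i r_i = 9·7·0 + 8·5·9 + 3·9·3 + 8·8·7 + 5·3·5 = 964 ≡ 7.
  α_i^2 mod 11 = [5, 3, 4, 9, 9].
  S_2 = Σ v_i α_i^2 r_i = 9·5·0 + 8·3·9 + 3·4·3 + 8·9·7 + 5·9·5 = 981 ≡ 2.
  S = (8, 7, 2) ≠ 0, so r is not a codeword (an error is present).
Step 3: locate the error. For a single error e at position i, S_ℓ = v_i·e·α_i^ℓ, so α_err = S_1/S_0.
  S_0^{−1} = 8^{−1} = 7 (mod 11), so α_err = 7·7 = 49 ≡ 5 = α_2. Error position i = 2.
  Consistency check: S_2/S_1 = 2·8 = 16 ≡ 5 = α_err ✓ (single-error assumption holds).
Step 4: error magnitude e = S_0/v_2 = S_0·∏_{j≠2}(α_2 − α_j) = 8·7 = 56 ≡ 1 (mod 11).
Step 5: correct position 2: c_2 = r_2 − e = 9 − 1 ≡ 8 (mod 11). Hence c = [0, 8, 3, 7, 5].
  Check: interpolating c through the α_i gives m(x) = 6 + 7·x (degree < 2) with m(α_i) = c_i for every i, so c is indeed a codeword.


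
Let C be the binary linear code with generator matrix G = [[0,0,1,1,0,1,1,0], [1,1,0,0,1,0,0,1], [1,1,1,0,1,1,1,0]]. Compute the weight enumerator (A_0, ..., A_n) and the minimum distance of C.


Weight distribution: A_0 = 1, A_2 = 1, A_4 = 4, A_6 = 1, A_8 = 1. Minimum distance d = 2.

Enumerate all 2^3 = 8 messages m ∈ F_2^3.
For each, compute codeword c = mG in F_2^8, then tally its weight.
  m = 000 → c = 00000000, weight = 0.
  m = 100 → c = 00110110, weight = 4.
  m = 010 → c = 11001001, weight = 4.
  m = 110 → c = 11111111, weight = 8.
  m = 001 → c = 11101110, weight = 6.
  m = 101 → c = 11011000, weight = 4.
  m = 011 → c = 00100111, weight = 4.
  m = 111 → c = 00010001, weight = 2.
Tally weights:
  weight 0: 1 codewords.
  weight 2: 1 codewords.
  weight 4: 4 codewords.
  weight 6: 1 codewords.
  weight 8: 1 codewords.
Minimum distance d = smallest w > 0 with A_w > 0 = 2.
Sanity: Σ A_w = 8 = 2^3 = 8 ✓.


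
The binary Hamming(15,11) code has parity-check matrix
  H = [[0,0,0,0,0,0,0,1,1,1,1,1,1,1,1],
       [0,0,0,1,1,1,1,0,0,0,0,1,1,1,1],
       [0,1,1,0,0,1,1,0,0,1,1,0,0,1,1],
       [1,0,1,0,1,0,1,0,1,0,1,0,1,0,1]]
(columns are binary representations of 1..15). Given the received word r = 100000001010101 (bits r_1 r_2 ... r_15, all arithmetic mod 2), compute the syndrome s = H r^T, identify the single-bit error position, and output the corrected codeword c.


s = (0, 0, 0, 1)^T, error position = 1, corrected codeword c = 000000001010101

Compute s = H r^T mod 2 one row at a time:
  s_1 = 0 + 1 + 0 + 1 + 0 + 1 + 0 + 1 = 4 ≡ 0 (mod 2).
  s_2 = 0 + 0 + 0 + 0 + 0 + 1 + 0 + 1 = 2 ≡ 0 (mod 2).
  s_3 = 0 + 0 + 0 + 0 + 0 + 1 + 0 + 1 = 2 ≡ 0 (mod 2).
  s_4 = 1 + 0 + 0 + 0 + 1 + 1 + 1 + 1 = 5 ≡ 1 (mod 2).
s = (0, 0, 0, 1)^T — this equals column 1 of H (binary 0001), so error is at position 1.
Correct: flip bit 1 of r = 100000001010101 to get c = 000000001010101.


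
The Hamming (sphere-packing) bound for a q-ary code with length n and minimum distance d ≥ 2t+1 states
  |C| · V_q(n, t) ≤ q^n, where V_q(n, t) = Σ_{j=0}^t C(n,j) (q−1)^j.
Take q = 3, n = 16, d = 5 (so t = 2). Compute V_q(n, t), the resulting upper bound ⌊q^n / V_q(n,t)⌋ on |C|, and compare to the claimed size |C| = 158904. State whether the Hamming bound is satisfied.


V_q(n, t) = 513, q^n = 43046721, Hamming bound = 83911, |C| = 158904 > bound (violated).

Step 1: Compute V_q(n, t) = Σ_{j=0}^2 C(n, j) (q−1)^j.
  j = 0: C(16,0)·(2)^0 = 1·1 = 1.
  j = 1: C(16,1)·(2)^1 = 16·2 = 32.
  j = 2: C(16,2)·(2)^2 = 120·4 = 480.
  V_q(n, t) = 1 + 32 + 480 = 513.
Step 2: q^n = 3^16 = 43046721.
Step 3: Hamming bound ⌊q^n / V_q(n,t)⌋ = ⌊43046721/513⌋ = 83911.
Step 4: Compare |C| = 158904 to 83911: violated.
The claimed |C| lies above the Hamming bound, so no 3-ary code of length 16 with d ≥ 5 can have 158904 codewords.


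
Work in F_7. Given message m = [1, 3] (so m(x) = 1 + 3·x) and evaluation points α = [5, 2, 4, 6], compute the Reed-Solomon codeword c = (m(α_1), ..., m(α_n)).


c = [2, 0, 6, 5]

Message polynomial: m(x) = 1 + 3·x (mod 7).
For each evaluation point α_i, compute m(α_i) mod 7:
  α_1 = 5: Horner steps 3 → 2, so m(5) = 2.
  α_2 = 2: Horner steps 3 → 0, so m(2) = 0.
  α_3 = 4: Horner steps 3 → 6, so m(4) = 6.
  α_4 = 6: Horner steps 3 → 5, so m(6) = 5.
Codeword c = [2, 0, 6, 5] ∈ F_7^4.


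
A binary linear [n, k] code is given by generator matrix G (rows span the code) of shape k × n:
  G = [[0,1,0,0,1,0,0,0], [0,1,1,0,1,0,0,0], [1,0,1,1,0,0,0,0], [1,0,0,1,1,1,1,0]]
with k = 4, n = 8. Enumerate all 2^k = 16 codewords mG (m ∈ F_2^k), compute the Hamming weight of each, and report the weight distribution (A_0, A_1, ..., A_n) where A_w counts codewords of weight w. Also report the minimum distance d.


Weight distribution: A_0 = 1, A_1 = 1, A_2 = 2, A_3 = 4, A_4 = 3, A_5 = 3, A_6 = 2. Minimum distance d = 1.

Enumerate all 2^4 = 16 messages m ∈ F_2^4.
For each, compute codeword c = mG in F_2^8, then tally its weight.
  m = 0000 → c = 00000000, weight = 0.
  m = 1000 → c = 01001000, weight = 2.
  m = 0100 → c = 01101000, weight = 3.
  m = 1100 → c = 00100000, weight = 1.
  m = 0010 → c = 10110000, weight = 3.
  m = 1010 → c = 11111000, weight = 5.
  m = 0110 → c = 11011000, weight = 4.
  m = 1110 → c = 10010000, weight = 2.
  m = 0001 → c = 10011110, weight = 5.
  m = 1001 → c = 11010110, weight = 5.
  m = 0101 → c = 11110110, weight = 6.
  m = 1101 → c = 10111110, weight = 6.
  m = 0011 → c = 00101110, weight = 4.
  m = 1011 → c = 01100110, weight = 4.
  m = 0111 → c = 01000110, weight = 3.
  m = 1111 → c = 00001110, weight = 3.
Tally weights:
  weight 0: 1 codewords.
  weight 1: 1 codewords.
  weight 2: 2 codewords.
  weight 3: 4 codewords.
  weight 4: 3 codewords.
  weight 5: 3 codewords.
  weight 6: 2 codewords.
Minimum distance d = smallest w > 0 with A_w > 0 = 1.
Sanity: Σ A_w = 16 = 2^4 = 16 ✓.


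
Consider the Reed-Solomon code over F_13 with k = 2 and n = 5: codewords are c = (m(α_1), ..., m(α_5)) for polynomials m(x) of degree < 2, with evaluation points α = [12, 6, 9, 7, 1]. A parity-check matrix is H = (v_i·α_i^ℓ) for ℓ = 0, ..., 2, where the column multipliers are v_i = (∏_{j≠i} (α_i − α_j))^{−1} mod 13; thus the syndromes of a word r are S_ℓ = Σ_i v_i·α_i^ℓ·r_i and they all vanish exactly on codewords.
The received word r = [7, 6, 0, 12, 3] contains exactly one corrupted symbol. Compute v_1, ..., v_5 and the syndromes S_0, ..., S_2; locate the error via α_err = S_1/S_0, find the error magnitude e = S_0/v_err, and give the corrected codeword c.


S = (1, 7, 10), error at position 4, error magnitude e = 8, c = [7, 6, 0, 4, 3].

Step 1: column multipliers v_i = (∏_{j≠i}(α_i − α_j))^{−1} mod 13.
  i = 1 (α = 12): (12−6)(12−9)(12−7)(12−1) = 6·3·5·11 = 990 ≡ 2, so v_1 = 2^{−1} = 7 (mod 13).
  i = 2 (α = 6): (6−12)(6−9)(6−7)(6−1) = (−6)·(−3)·(−1)·5 = −90 ≡ 1, so v_2 = 1^{−1} = 1 (mod 13).
  i = 3 (α = 9): (9−12)(9−6)(9−7)(9−1) = (−3)·3·2·8 = −144 ≡ 12, so v_3 = 12^{−1} = 12 (mod 13).
  i = 4 (α = 7): (7−12)(7−6)(7−9)(7−1) = (−5)·1·(−2)·6 = 60 ≡ 8, so v_4 = 8^{−1} = 5 (mod 13).
  i = 5 (α = 1): (1−12)(1−6)(1−9)(1−7) = (−11)·(−5)·(−8)·(−6) = 2640 ≡ 1, so v_5 = 1^{−1} = 1 (mod 13).
  v = [7, 1, 12, 5, 1].
Step 2: syndromes of r = [7, 6, 0, 12, 3] (all sums mod 13).
  S_0 = Σ v_i r_i = 7·7 + 1·6 + 12·0 + 5·12 + 1·3 = 118 ≡ 1.
  S_1 = Σ v_i α_i r_i = 7·12·7 + 1·6·6 + 12·9·0 + 5·7·12 + 1·1·3 = 1047 ≡ 7.
  α_i^2 mod 13 = [1, 10, 3, 10, 1].
  S_2 = Σ v_i α_i^2 r_i = 7·1·7 + 1·10·6 + 12·3·0 + 5·10·12 + 1·1·3 = 712 ≡ 10.
  S = (1, 7, 10) ≠ 0, so r is not a codeword (an error is present).
Step 3: locate the error. For a single error e at position i, S_ℓ = v_i·e·α_i^ℓ, so α_err = S_1/S_0.
  S_0^{−1} = 1^{−1} = 1 (mod 13), so α_err = 7·1 = 7 ≡ 7 = α_4. Error position i = 4.
  Consistency check: S_2/S_1 = 10·2 = 20 ≡ 7 = α_err ✓ (single-error assumption holds).
Step 4: error magnitude e = S_0/v_4 = S_0·∏_{j≠4}(α_4 − α_j) = 1·8 = 8 ≡ 8 (mod 13).
Step 5: correct position 4: c_4 = r_4 − e = 12 − 8 ≡ 4 (mod 13). Hence c = [7, 6, 0, 4, 3].
  Check: interpolating c through the α_i gives m(x) = 5 + 11·x (degree < 2) with m(α_i) = c_i for every i, so c is indeed a codeword.


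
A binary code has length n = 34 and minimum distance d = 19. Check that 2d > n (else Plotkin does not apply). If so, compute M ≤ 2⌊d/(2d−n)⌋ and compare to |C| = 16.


Plotkin bound M ≤ 8; given |C| = 16 > bound (violated).

Check applicability: 2d = 38, n = 34.
2d − n = 4 > 0, so Plotkin applies.
Compute d/(2d−n) = 19/4 ≈ 4.7500.
⌊d/(2d−n)⌋ = 4.
Plotkin bound: M ≤ 2·4 = 8.
Given |C| = 16, check: VIOLATED.
This |C| is above the Plotkin bound, so no binary code with n = 34, d = 19 and 16 codewords exists.


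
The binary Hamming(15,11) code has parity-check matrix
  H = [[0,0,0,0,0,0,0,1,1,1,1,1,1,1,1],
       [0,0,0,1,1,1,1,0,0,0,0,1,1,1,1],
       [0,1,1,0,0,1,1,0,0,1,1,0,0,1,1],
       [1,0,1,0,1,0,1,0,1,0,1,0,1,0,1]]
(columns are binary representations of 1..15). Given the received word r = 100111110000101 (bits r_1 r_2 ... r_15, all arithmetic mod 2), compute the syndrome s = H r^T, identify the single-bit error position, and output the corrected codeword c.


s = (1, 0, 1, 1)^T, error position = 11, corrected codeword c = 100111110010101

Compute s = H r^T mod 2 one row at a time:
  s_1 = 1 + 0 + 0 + 0 + 0 + 1 + 0 + 1 = 3 ≡ 1 (mod 2).
  s_2 = 1 + 1 + 1 + 1 + 0 + 1 + 0 + 1 = 6 ≡ 0 (mod 2).
  s_3 = 0 + 0 + 1 + 1 + 0 + 0 + 0 + 1 = 3 ≡ 1 (mod 2).
  s_4 = 1 + 0 + 1 + 1 + 0 + 0 + 1 + 1 = 5 ≡ 1 (mod 2).
s = (1, 0, 1, 1)^T — this equals column 11 of H (binary 1011), so error is at position 11.
Correct: flip bit 11 of r = 100111110000101 to get c = 100111110010101.


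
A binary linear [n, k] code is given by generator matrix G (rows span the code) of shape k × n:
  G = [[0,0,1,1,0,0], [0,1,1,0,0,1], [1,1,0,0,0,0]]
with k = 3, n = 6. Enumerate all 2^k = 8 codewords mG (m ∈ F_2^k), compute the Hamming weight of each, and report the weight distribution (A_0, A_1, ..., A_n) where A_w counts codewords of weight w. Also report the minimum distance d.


Weight distribution: A_0 = 1, A_2 = 2, A_3 = 4, A_4 = 1. Minimum distance d = 2.

Enumerate all 2^3 = 8 messages m ∈ F_2^3.
For each, compute codeword c = mG in F_2^6, then tally its weight.
  m = 000 → c = 000000, weight = 0.
  m = 100 → c = 001100, weight = 2.
  m = 010 → c = 011001, weight = 3.
  m = 110 → c = 010101, weight = 3.
  m = 001 → c = 110000, weight = 2.
  m = 101 → c = 111100, weight = 4.
  m = 011 → c = 101001, weight = 3.
  m = 111 → c = 100101, weight = 3.
Tally weights:
  weight 0: 1 codewords.
  weight 2: 2 codewords.
  weight 3: 4 codewords.
  weight 4: 1 codewords.
Minimum distance d = smallest w > 0 with A_w > 0 = 2.
Sanity: Σ A_w = 8 = 2^3 = 8 ✓.


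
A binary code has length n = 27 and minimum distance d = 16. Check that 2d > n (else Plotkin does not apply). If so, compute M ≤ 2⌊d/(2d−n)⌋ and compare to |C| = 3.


Plotkin bound M ≤ 6; given |C| = 3 ≤ bound (satisfied).

Check applicability: 2d = 32, n = 27.
2d − n = 5 > 0, so Plotkin applies.
Compute d/(2d−n) = 16/5 ≈ 3.2000.
⌊d/(2d−n)⌋ = 3.
Plotkin bound: M ≤ 2·3 = 6.
Given |C| = 3, check: satisfied.
This |C| is below the Plotkin bound.


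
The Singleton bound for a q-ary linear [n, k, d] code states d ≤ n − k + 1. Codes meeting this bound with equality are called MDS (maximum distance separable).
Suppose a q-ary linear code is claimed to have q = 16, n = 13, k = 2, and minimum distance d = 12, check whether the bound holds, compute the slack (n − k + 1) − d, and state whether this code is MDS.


Singleton RHS = n − k + 1 = 12, slack = 0, bound satisfied, MDS.

Singleton bound: d ≤ n − k + 1.
Here n = 13, k = 2, so n − k + 1 = 12.
Given d = 12, check d ≤ 12: YES.
Slack = (n − k + 1) − d = 0.
The code is MDS (slack = 0).
Description: the claimed parameters are [13, 2, 12]_16; such a code would be MDS (meets Singleton bound).


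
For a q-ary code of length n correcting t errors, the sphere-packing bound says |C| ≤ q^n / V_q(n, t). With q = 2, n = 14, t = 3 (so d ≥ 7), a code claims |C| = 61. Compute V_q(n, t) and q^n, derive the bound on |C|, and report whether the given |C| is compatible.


V_q(n, t) = 470, q^n = 16384, Hamming bound = 34, |C| = 61 > bound (violated).

Step 1: Compute V_q(n, t) = Σ_{j=0}^3 C(n, j) (q−1)^j.
  j = 0: C(14,0)·(1)^0 = 1·1 = 1.
  j = 1: C(14,1)·(1)^1 = 14·1 = 14.
  j = 2: C(14,2)·(1)^2 = 91·1 = 91.
  j = 3: C(14,3)·(1)^3 = 364·1 = 364.
  V_q(n, t) = 1 + 14 + 91 + 364 = 470.
Step 2: q^n = 2^14 = 16384.
Step 3: Hamming bound ⌊q^n / V_q(n,t)⌋ = ⌊16384/470⌋ = 34.
Step 4: Compare |C| = 61 to 34: violated.
The claimed |C| lies above the Hamming bound, so no 2-ary code of length 14 with d ≥ 7 can have 61 codewords.


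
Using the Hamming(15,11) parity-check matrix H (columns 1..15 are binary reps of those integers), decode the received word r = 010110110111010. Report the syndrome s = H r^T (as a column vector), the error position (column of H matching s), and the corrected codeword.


s = (1, 1, 1, 1)^T, error position = 15, corrected codeword c = 010110110111011

Compute s = H r^T mod 2 one row at a time:
  s_1 = 1 + 0 + 1 + 1 + 1 + 0 + 1 + 0 = 5 ≡ 1 (mod 2).
  s_2 = 1 + 1 + 0 + 1 + 1 + 0 + 1 + 0 = 5 ≡ 1 (mod 2).
  s_3 = 1 + 0 + 0 + 1 + 1 + 1 + 1 + 0 = 5 ≡ 1 (mod 2).
  s_4 = 0 + 0 + 1 + 1 + 0 + 1 + 0 + 0 = 3 ≡ 1 (mod 2).
s = (1, 1, 1, 1)^T — this equals column 15 of H (binary 1111), so error is at position 15.
Correct: flip bit 15 of r = 010110110111010 to get c = 010110110111011.


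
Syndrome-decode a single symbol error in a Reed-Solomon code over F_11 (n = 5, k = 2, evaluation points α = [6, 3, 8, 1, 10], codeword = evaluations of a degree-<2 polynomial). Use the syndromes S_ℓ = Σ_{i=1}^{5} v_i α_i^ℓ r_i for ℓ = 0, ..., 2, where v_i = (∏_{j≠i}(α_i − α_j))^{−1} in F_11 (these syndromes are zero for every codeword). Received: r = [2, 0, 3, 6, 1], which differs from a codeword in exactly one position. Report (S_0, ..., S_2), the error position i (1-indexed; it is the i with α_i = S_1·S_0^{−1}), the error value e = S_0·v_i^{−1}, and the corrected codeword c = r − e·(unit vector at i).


S = (6, 4, 10), error at position 3, error magnitude e = 7, c = [2, 0, 7, 6, 1].

Step 1: column multipliers v_i = (∏_{j≠i}(α_i − α_j))^{−1} mod 11.
  i = 1 (α = 6): (6−3)(6−8)(6−1)(6−10) = 3·(−2)·5·(−4) = 120 ≡ 10, so v_1 = 10^{−1} = 10 (mod 11).
  i = 2 (α = 3): (3−6)(3−8)(3−1)(3−10) = (−3)·(−5)·2·(−7) = −210 ≡ 10, so v_2 = 10^{−1} = 10 (mod 11).
  i = 3 (α = 8): (8−6)(8−3)(8−1)(8−10) = 2·5·7·(−2) = −140 ≡ 3, so v_3 = 3^{−1} = 4 (mod 11).
  i = 4 (α = 1): (1−6)(1−3)(1−8)(1−10) = (−5)·(−2)·(−7)·(−9) = 630 ≡ 3, so v_4 = 3^{−1} = 4 (mod 11).
  i = 5 (α = 10): (10−6)(10−3)(10−8)(10−1) = 4·7·2·9 = 504 ≡ 9, so v_5 = 9^{−1} = 5 (mod 11).
  v = [10, 10, 4, 4, 5].
Step 2: syndromes of r = [2, 0, 3, 6, 1] (all sums mod 11).
  S_0 = Σ v_i r_i = 10·2 + 10·0 + 4·3 + 4·6 + 5·1 = 61 ≡ 6.
  S_1 = Σ v_i α_i r_i = 10·6·2 + 10·3·0 + 4·8·3 + 4·1·6 + 5·10·1 = 290 ≡ 4.
  α_i^2 mod 11 = [3, 9, 9, 1, 1].
  S_2 = Σ v_i α_i^2 r_i = 10·3·2 + 10·9·0 + 4·9·3 + 4·1·6 + 5·1·1 = 197 ≡ 10.
  S = (6, 4, 10) ≠ 0, so r is not a codeword (an error is present).
Step 3: locate the error. For a single error e at position i, S_ℓ = v_i·e·α_i^ℓ, so α_err = S_1/S_0.
  S_0^{−1} = 6^{−1} = 2 (mod 11), so α_err = 4·2 = 8 ≡ 8 = α_3. Error position i = 3.
  Consistency check: S_2/S_1 = 10·3 = 30 ≡ 8 = α_err ✓ (single-error assumption holds).
Step 4: error magnitude e = S_0/v_3 = S_0·∏_{j≠3}(α_3 − α_j) = 6·3 = 18 ≡ 7 (mod 11).
Step 5: correct position 3: c_3 = r_3 − e = 3 − 7 ≡ 7 (mod 11). Hence c = [2, 0, 7, 6, 1].
  Check: interpolating c through the α_i gives m(x) = 9 + 8·x (degree < 2) with m(α_i) = c_i for every i, so c is indeed a codeword.


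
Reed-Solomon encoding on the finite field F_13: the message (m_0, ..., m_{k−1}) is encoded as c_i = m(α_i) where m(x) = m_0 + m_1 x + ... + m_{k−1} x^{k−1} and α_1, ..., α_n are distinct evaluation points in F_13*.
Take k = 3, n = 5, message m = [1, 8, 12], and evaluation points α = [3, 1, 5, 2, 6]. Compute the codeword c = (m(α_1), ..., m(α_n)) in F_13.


c = [3, 8, 3, 0, 0]

Message polynomial: m(x) = 1 + 8·x + 12·x^2 (mod 13).
For each evaluation point α_i, compute m(α_i) mod 13:
  α_1 = 3: Horner steps 12 → 5 → 3, so m(3) = 3.
  α_2 = 1: Horner steps 12 → 7 → 8, so m(1) = 8.
  α_3 = 5: Horner steps 12 → 3 → 3, so m(5) = 3.
  α_4 = 2: Horner steps 12 → 6 → 0, so m(2) = 0.
  α_5 = 6: Horner steps 12 → 2 → 0, so m(6) = 0.
Codeword c = [3, 8, 3, 0, 0] ∈ F_13^5.


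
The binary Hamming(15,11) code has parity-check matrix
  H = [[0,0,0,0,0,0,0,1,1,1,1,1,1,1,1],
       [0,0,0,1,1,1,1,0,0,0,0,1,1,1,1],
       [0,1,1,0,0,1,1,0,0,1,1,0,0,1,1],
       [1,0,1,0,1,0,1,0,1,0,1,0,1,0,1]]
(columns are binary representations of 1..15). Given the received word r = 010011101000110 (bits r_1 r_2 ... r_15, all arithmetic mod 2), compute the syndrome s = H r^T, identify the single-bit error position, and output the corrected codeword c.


s = (1, 1, 0, 0)^T, error position = 12, corrected codeword c = 010011101001110

Compute s = H r^T mod 2 one row at a time:
  s_1 = 0 + 1 + 0 + 0 + 0 + 1 + 1 + 0 = 3 ≡ 1 (mod 2).
  s_2 = 0 + 1 + 1 + 1 + 0 + 1 + 1 + 0 = 5 ≡ 1 (mod 2).
  s_3 = 1 + 0 + 1 + 1 + 0 + 0 + 1 + 0 = 4 ≡ 0 (mod 2).
  s_4 = 0 + 0 + 1 + 1 + 1 + 0 + 1 + 0 = 4 ≡ 0 (mod 2).
s = (1, 1, 0, 0)^T — this equals column 12 of H (binary 1100), so error is at position 12.
Correct: flip bit 12 of r = 010011101000110 to get c = 010011101001110.


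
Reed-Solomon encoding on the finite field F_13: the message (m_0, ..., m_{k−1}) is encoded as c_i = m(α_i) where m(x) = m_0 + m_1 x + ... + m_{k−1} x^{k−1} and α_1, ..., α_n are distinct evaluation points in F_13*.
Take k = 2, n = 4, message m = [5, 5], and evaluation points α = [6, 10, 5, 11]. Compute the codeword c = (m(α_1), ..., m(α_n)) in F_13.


c = [9, 3, 4, 8]

Message polynomial: m(x) = 5 + 5·x (mod 13).
For each evaluation point α_i, compute m(α_i) mod 13:
  α_1 = 6: Horner steps 5 → 9, so m(6) = 9.
  α_2 = 10: Horner steps 5 → 3, so m(10) = 3.
  α_3 = 5: Horner steps 5 → 4, so m(5) = 4.
  α_4 = 11: Horner steps 5 → 8, so m(11) = 8.
Codeword c = [9, 3, 4, 8] ∈ F_13^4.


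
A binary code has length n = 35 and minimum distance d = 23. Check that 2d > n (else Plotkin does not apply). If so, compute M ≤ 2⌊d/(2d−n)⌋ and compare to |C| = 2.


Plotkin bound M ≤ 4; given |C| = 2 ≤ bound (satisfied).

Check applicability: 2d = 46, n = 35.
2d − n = 11 > 0, so Plotkin applies.
Compute d/(2d−n) = 23/11 ≈ 2.0909.
⌊d/(2d−n)⌋ = 2.
Plotkin bound: M ≤ 2·2 = 4.
Given |C| = 2, check: satisfied.
This |C| is below the Plotkin bound.


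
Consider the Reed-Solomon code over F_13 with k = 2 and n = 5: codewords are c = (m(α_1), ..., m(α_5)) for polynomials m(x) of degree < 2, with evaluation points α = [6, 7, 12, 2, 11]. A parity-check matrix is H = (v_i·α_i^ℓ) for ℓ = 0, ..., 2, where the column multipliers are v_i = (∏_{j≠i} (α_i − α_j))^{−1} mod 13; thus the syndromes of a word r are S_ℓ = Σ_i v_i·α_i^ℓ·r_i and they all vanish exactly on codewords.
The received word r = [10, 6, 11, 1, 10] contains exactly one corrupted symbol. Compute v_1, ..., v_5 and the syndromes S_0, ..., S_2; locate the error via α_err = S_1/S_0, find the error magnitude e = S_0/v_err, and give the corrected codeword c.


S = (7, 3, 5), error at position 1, error magnitude e = 5, c = [5, 6, 11, 1, 10].

Step 1: column multipliers v_i = (∏_{j≠i}(α_i − α_j))^{−1} mod 13.
  i = 1 (α = 6): (6−7)(6−12)(6−2)(6−11) = (−1)·(−6)·4·(−5) = −120 ≡ 10, so v_1 = 10^{−1} = 4 (mod 13).
  i = 2 (α = 7): (7−6)(7−12)(7−2)(7−11) = 1·(−5)·5·(−4) = 100 ≡ 9, so v_2 = 9^{−1} = 3 (mod 13).
  i = 3 (α = 12): (12−6)(12−7)(12−2)(12−11) = 6·5·10·1 = 300 ≡ 1, so v_3 = 1^{−1} = 1 (mod 13).
  i = 4 (α = 2): (2−6)(2−7)(2−12)(2−11) = (−4)·(−5)·(−10)·(−9) = 1800 ≡ 6, so v_4 = 6^{−1} = 11 (mod 13).
  i = 5 (α = 11): (11−6)(11−7)(11−12)(11−2) = 5·4·(−1)·9 = −180 ≡ 2, so v_5 = 2^{−1} = 7 (mod 13).
  v = [4, 3, 1, 11, 7].
Step 2: syndromes of r = [10, 6, 11, 1, 10] (all sums mod 13).
  S_0 = Σ v_i r_i = 4·10 + 3·6 + 1·11 + 11·1 + 7·10 = 150 ≡ 7.
  S_1 = Σ v_i α_i r_i = 4·6·10 + 3·7·6 + 1·12·11 + 11·2·1 + 7·11·10 = 1290 ≡ 3.
  α_i^2 mod 13 = [10, 10, 1, 4, 4].
  S_2 = Σ v_i α_i^2 r_i = 4·10·10 + 3·10·6 + 1·1·11 + 11·4·1 + 7·4·10 = 915 ≡ 5.
  S = (7, 3, 5) ≠ 0, so r is not a codeword (an error is present).
Step 3: locate the error. For a single error e at position i, S_ℓ = v_i·e·α_i^ℓ, so α_err = S_1/S_0.
  S_0^{−1} = 7^{−1} = 2 (mod 13), so α_err = 3·2 = 6 ≡ 6 = α_1. Error position i = 1.
  Consistency check: S_2/S_1 = 5·9 = 45 ≡ 6 = α_err ✓ (single-error assumption holds).
Step 4: error magnitude e = S_0/v_1 = S_0·∏_{j≠1}(α_1 − α_j) = 7·10 = 70 ≡ 5 (mod 13).
Step 5: correct position 1: c_1 = r_1 − e = 10 − 5 ≡ 5 (mod 13). Hence c = [5, 6, 11, 1, 10].
  Check: interpolating c through the α_i gives m(x) = 12 + 1·x (degree < 2) with m(α_i) = c_i for every i, so c is indeed a codeword.


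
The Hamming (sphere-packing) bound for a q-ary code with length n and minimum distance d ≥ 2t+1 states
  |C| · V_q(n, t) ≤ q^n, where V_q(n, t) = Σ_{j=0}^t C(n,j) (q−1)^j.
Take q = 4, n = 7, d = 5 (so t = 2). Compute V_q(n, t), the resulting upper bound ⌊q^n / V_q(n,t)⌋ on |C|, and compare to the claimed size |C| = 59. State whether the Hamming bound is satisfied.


V_q(n, t) = 211, q^n = 16384, Hamming bound = 77, |C| = 59 ≤ bound (satisfied).

Step 1: Compute V_q(n, t) = Σ_{j=0}^2 C(n, j) (q−1)^j.
  j = 0: C(7,0)·(3)^0 = 1·1 = 1.
  j = 1: C(7,1)·(3)^1 = 7·3 = 21.
  j = 2: C(7,2)·(3)^2 = 21·9 = 189.
  V_q(n, t) = 1 + 21 + 189 = 211.
Step 2: q^n = 4^7 = 16384.
Step 3: Hamming bound ⌊q^n / V_q(n,t)⌋ = ⌊16384/211⌋ = 77.
Step 4: Compare |C| = 59 to 77: satisfied.
The claimed |C| lies below the Hamming bound.


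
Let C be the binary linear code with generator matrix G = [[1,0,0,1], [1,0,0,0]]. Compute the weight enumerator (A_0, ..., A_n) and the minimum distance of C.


Weight distribution: A_0 = 1, A_1 = 2, A_2 = 1. Minimum distance d = 1.

Enumerate all 2^2 = 4 messages m ∈ F_2^2.
For each, compute codeword c = mG in F_2^4, then tally its weight.
  m = 00 → c = 0000, weight = 0.
  m = 10 → c = 1001, weight = 2.
  m = 01 → c = 1000, weight = 1.
  m = 11 → c = 0001, weight = 1.
Tally weights:
  weight 0: 1 codewords.
  weight 1: 2 codewords.
  weight 2: 1 codewords.
Minimum distance d = smallest w > 0 with A_w > 0 = 1.
Sanity: Σ A_w = 4 = 2^2 = 4 ✓.


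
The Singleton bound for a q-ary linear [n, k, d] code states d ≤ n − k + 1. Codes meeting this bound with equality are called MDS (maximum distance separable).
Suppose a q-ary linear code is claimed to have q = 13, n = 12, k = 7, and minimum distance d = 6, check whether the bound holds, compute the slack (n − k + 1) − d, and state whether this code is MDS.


Singleton RHS = n − k + 1 = 6, slack = 0, bound satisfied, MDS.

Singleton bound: d ≤ n − k + 1.
Here n = 12, k = 7, so n − k + 1 = 6.
Given d = 6, check d ≤ 6: YES.
Slack = (n − k + 1) − d = 0.
The code is MDS (slack = 0).
Description: the claimed parameters are [12, 7, 6]_13; such a code would be MDS (meets Singleton bound).


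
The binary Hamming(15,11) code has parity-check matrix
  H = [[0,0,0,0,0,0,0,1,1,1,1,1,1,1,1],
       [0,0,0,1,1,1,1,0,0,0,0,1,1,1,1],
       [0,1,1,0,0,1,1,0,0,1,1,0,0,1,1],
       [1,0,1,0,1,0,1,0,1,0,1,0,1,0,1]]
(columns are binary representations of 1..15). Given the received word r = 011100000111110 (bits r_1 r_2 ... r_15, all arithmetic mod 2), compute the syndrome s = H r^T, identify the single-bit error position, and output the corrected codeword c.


s = (1, 0, 1, 1)^T, error position = 11, corrected codeword c = 011100000101110

Compute s = H r^T mod 2 one row at a time:
  s_1 = 0 + 0 + 1 + 1 + 1 + 1 + 1 + 0 = 5 ≡ 1 (mod 2).
  s_2 = 1 + 0 + 0 + 0 + 1 + 1 + 1 + 0 = 4 ≡ 0 (mod 2).
  s_3 = 1 + 1 + 0 + 0 + 1 + 1 + 1 + 0 = 5 ≡ 1 (mod 2).
  s_4 = 0 + 1 + 0 + 0 + 0 + 1 + 1 + 0 = 3 ≡ 1 (mod 2).
s = (1, 0, 1, 1)^T — this equals column 11 of H (binary 1011), so error is at position 11.
Correct: flip bit 11 of r = 011100000111110 to get c = 011100000101110.


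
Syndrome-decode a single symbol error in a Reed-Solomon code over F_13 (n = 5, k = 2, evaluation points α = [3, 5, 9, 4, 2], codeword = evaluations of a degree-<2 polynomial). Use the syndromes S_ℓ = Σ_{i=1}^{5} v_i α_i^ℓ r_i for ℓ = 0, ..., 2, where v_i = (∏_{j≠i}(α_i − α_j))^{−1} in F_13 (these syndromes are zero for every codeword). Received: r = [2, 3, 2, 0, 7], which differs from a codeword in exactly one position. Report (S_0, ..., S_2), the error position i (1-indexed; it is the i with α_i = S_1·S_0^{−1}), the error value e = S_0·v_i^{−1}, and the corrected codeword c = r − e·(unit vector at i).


S = (5, 2, 6), error at position 1, error magnitude e = 5, c = [10, 3, 2, 0, 7].

Step 1: column multipliers v_i = (∏_{j≠i}(α_i − α_j))^{−1} mod 13.
  i = 1 (α = 3): (3−5)(3−9)(3−4)(3−2) = (−2)·(−6)·(−1)·1 = −12 ≡ 1, so v_1 = 1^{−1} = 1 (mod 13).
  i = 2 (α = 5): (5−3)(5−9)(5−4)(5−2) = 2·(−4)·1·3 = −24 ≡ 2, so v_2 = 2^{−1} = 7 (mod 13).
  i = 3 (α = 9): (9−3)(9−5)(9−4)(9−2) = 6·4·5·7 = 840 ≡ 8, so v_3 = 8^{−1} = 5 (mod 13).
  i = 4 (α = 4): (4−3)(4−5)(4−9)(4−2) = 1·(−1)·(−5)·2 = 10 ≡ 10, so v_4 = 10^{−1} = 4 (mod 13).
  i = 5 (α = 2): (2−3)(2−5)(2−9)(2−4) = (−1)·(−3)·(−7)·(−2) = 42 ≡ 3, so v_5 = 3^{−1} = 9 (mod 13).
  v = [1, 7, 5, 4, 9].
Step 2: syndromes of r = [2, 3, 2, 0, 7] (all sums mod 13).
  S_0 = Σ v_i r_i = 1·2 + 7·3 + 5·2 + 4·0 + 9·7 = 96 ≡ 5.
  S_1 = Σ v_i α_i r_i = 1·3·2 + 7·5·3 + 5·9·2 + 4·4·0 + 9·2·7 = 327 ≡ 2.
  α_i^2 mod 13 = [9, 12, 3, 3, 4].
  S_2 = Σ v_i α_i^2 r_i = 1·9·2 + 7·12·3 + 5·3·2 + 4·3·0 + 9·4·7 = 552 ≡ 6.
  S = (5, 2, 6) ≠ 0, so r is not a codeword (an error is present).
Step 3: locate the error. For a single error e at position i, S_ℓ = v_i·e·α_i^ℓ, so α_err = S_1/S_0.
  S_0^{−1} = 5^{−1} = 8 (mod 13), so α_err = 2·8 = 16 ≡ 3 = α_1. Error position i = 1.
  Consistency check: S_2/S_1 = 6·7 = 42 ≡ 3 = α_err ✓ (single-error assumption holds).
Step 4: error magnitude e = S_0/v_1 = S_0·∏_{j≠1}(α_1 − α_j) = 5·1 = 5 ≡ 5 (mod 13).
Step 5: correct position 1: c_1 = r_1 − e = 2 − 5 ≡ 10 (mod 13). Hence c = [10, 3, 2, 0, 7].
  Check: interpolating c through the α_i gives m(x) = 1 + 3·x (degree < 2) with m(α_i) = c_i for every i, so c is indeed a codeword.


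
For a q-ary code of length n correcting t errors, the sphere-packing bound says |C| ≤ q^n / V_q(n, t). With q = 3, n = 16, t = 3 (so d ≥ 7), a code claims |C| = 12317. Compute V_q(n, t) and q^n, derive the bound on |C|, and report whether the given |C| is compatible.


V_q(n, t) = 4993, q^n = 43046721, Hamming bound = 8621, |C| = 12317 > bound (violated).

Step 1: Compute V_q(n, t) = Σ_{j=0}^3 C(n, j) (q−1)^j.
  j = 0: C(16,0)·(2)^0 = 1·1 = 1.
  j = 1: C(16,1)·(2)^1 = 16·2 = 32.
  j = 2: C(16,2)·(2)^2 = 120·4 = 480.
  j = 3: C(16,3)·(2)^3 = 560·8 = 4480.
  V_q(n, t) = 1 + 32 + 480 + 4480 = 4993.
Step 2: q^n = 3^16 = 43046721.
Step 3: Hamming bound ⌊q^n / V_q(n,t)⌋ = ⌊43046721/4993⌋ = 8621.
Step 4: Compare |C| = 12317 to 8621: violated.
The claimed |C| lies above the Hamming bound, so no 3-ary code of length 16 with d ≥ 7 can have 12317 codewords.


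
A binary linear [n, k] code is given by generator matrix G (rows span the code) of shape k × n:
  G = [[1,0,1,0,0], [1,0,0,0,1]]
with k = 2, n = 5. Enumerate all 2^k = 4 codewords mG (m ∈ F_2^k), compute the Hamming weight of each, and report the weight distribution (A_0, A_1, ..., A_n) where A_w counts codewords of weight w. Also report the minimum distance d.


Weight distribution: A_0 = 1, A_2 = 3. Minimum distance d = 2.

Enumerate all 2^2 = 4 messages m ∈ F_2^2.
For each, compute codeword c = mG in F_2^5, then tally its weight.
  m = 00 → c = 00000, weight = 0.
  m = 10 → c = 10100, weight = 2.
  m = 01 → c = 10001, weight = 2.
  m = 11 → c = 00101, weight = 2.
Tally weights:
  weight 0: 1 codewords.
  weight 2: 3 codewords.
Minimum distance d = smallest w > 0 with A_w > 0 = 2.
Sanity: Σ A_w = 4 = 2^2 = 4 ✓.
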